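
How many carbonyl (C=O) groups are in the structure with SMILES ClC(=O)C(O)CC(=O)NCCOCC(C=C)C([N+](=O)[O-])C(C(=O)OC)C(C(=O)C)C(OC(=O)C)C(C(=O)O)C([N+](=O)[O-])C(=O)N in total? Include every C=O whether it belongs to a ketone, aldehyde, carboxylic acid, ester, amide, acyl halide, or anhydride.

7

ClCO: acyl halide, 1 C=O (running total 1).
CH2CONHCH2: amide, 1 C=O (running total 2).
CH(COOCH3): ester, 1 C=O (running total 3).
CH(COCH3): ketone, 1 C=O (running total 4).
CH(OCOCH3): ester, 1 C=O (running total 5).
CH(COOH): carboxylic acid, 1 C=O (running total 6).
CONH2: amide, 1 C=O (running total 7).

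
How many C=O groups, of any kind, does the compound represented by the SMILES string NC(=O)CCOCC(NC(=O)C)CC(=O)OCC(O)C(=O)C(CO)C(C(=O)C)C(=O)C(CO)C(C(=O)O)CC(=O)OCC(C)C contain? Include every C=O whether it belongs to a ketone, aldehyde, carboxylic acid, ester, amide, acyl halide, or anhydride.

H2NCO: amide, 1 C=O (running total 1).
CH(NHCOCH3): amide, 1 C=O (running total 2).
CH2COOCH2: ester, 1 C=O (running total 3).
CO: ketone, 1 C=O (running total 4).
CH(COCH3): ketone, 1 C=O (running total 5).
CO: ketone, 1 C=O (running total 6).
CH(COOH): carboxylic acid, 1 C=O (running total 7).
CH2COOCH2: ester, 1 C=O (running total 8).

8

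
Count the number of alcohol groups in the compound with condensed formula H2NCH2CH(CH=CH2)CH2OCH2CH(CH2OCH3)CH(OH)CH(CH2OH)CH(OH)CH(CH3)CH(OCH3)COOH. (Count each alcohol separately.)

Taking each segment in turn:
  H2NCH2: –NH2 on an sp³ carbon with no adjacent C=O → amine.
  CH(CH=CH2): pendant –CH=CH2: C=C double bond → alkene.
  CH2OCH2: C–O–C with sp³ carbons on both sides and no adjacent C=O → ether.
  CH(CH2OCH3): pendant –CH2OCH3: C–O–C linkage → ether.
  CH(OH): –OH on an sp³ carbon → alcohol (secondary).
  CH(CH2OH): pendant –CH2OH on an sp³ backbone C → alcohol.
  CH(OH): –OH on an sp³ carbon → alcohol (secondary).
  CH(OCH3): pendant –OCH3: C–O–C with sp³ C, no adjacent C=O → ether.
  COOH: –COOH: carbonyl C bonded to –OH and C → carboxylic acid (the –OH is not a separate alcohol).
Alcohol appears at: CH(OH), CH(CH2OH), CH(OH) → 3.

3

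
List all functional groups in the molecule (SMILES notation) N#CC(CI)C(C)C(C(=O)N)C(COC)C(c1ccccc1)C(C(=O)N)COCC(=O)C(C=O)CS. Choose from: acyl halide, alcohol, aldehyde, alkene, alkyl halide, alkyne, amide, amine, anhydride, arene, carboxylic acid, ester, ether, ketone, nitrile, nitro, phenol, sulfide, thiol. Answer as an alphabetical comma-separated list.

Taking each segment in turn:
  N≡C: N≡C–: carbon triple-bonded to nitrogen → nitrile.
  CH(CH2I): pendant –CH2X: halogen on sp³ carbon → alkyl halide.
  CH(CONH2): pendant –CONH2: carbonyl C bonded to C and N → amide.
  CH(CH2OCH3): pendant –CH2OCH3: C–O–C linkage → ether.
  CH(C6H5): pendant –C6H5: benzene ring → arene.
  CH(CONH2): pendant –CONH2: carbonyl C bonded to C and N → amide.
  CH2OCH2: C–O–C with sp³ carbons on both sides and no adjacent C=O → ether.
  CO: –C(=O)– with carbon on both sides → ketone.
  CH(CHO): pendant –CHO: carbonyl C bonded to C and H → aldehyde.
  CH2SH: –SH on an sp³ carbon → thiol.

aldehyde, alkyl halide, amide, arene, ether, ketone, nitrile, thiol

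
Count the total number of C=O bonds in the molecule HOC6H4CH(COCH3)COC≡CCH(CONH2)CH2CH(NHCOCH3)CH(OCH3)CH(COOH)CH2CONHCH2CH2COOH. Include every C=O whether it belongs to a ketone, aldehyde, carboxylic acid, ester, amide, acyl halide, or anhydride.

7

CH(COCH3): ketone, 1 C=O (running total 1).
CO: ketone, 1 C=O (running total 2).
CH(CONH2): amide, 1 C=O (running total 3).
CH(NHCOCH3): amide, 1 C=O (running total 4).
CH(COOH): carboxylic acid, 1 C=O (running total 5).
CH2CONHCH2: amide, 1 C=O (running total 6).
COOH: carboxylic acid, 1 C=O (running total 7).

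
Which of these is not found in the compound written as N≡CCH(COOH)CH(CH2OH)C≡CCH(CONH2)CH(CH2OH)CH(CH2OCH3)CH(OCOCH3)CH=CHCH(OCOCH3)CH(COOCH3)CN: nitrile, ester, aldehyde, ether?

aldehyde

ether: present (CH(CH2OCH3) — pendant –CH2OCH3: C–O–C linkage → ether).
ester: present (CH(OCOCH3) — pendant –OC(=O)CH3: an acyloxy group → ester).
nitrile: present (N≡C — N≡C–: carbon triple-bonded to nitrogen → nitrile).
aldehyde: absent. In CH(COOH), the carbonyl carbon bears –OH, not –H, so it is a carboxylic acid.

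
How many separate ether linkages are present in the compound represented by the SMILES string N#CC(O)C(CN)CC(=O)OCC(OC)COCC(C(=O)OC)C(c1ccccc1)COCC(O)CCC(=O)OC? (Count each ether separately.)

3

Reading the structure from left to right:
  N≡C: N≡C–: carbon triple-bonded to nitrogen → nitrile.
  CH(OH): –OH on an sp³ carbon → alcohol (secondary).
  CH(CH2NH2): pendant –CH2NH2: N on sp³ C, no adjacent C=O → amine.
  CH2COOCH2: –C(=O)–O–C with C on the carbonyl side → ester.
  CH(OCH3): pendant –OCH3: C–O–C with sp³ C, no adjacent C=O → ether.
  CH2OCH2: C–O–C with sp³ carbons on both sides and no adjacent C=O → ether.
  CH(COOCH3): pendant –COOCH3: carbonyl C bonded to C and –OCH3 → ester.
  CH(C6H5): pendant –C6H5: benzene ring → arene.
  CH2OCH2: C–O–C with sp³ carbons on both sides and no adjacent C=O → ether.
  CH(OH): –OH on an sp³ carbon → alcohol (secondary).
  COOCH3: –C(=O)OCH3: carbonyl C bonded to C and to –OCH3 → ester (not ketone + ether).
Ether appears at: CH(OCH3), CH2OCH2, CH2OCH2 → 3.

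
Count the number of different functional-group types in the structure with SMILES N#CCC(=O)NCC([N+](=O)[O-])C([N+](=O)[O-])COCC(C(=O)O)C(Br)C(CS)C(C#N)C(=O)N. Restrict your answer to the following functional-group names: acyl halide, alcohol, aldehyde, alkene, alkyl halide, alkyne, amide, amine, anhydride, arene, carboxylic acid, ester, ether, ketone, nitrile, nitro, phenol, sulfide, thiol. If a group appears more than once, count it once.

7

N≡C–: carbon triple-bonded to nitrogen → nitrile.
–C(=O)–N– linkage → amide (the N is not an amine).
–NO2 on an sp³ carbon → nitro (the N=O is not a carbonyl).
–NO2 on an sp³ carbon → nitro (the N=O is not a carbonyl).
C–O–C with sp³ carbons on both sides and no adjacent C=O → ether.
pendant –COOH: carbonyl C bonded to C and –OH → carboxylic acid.
halogen on an sp³ carbon → alkyl halide.
pendant –CH2SH → thiol.
pendant –C≡N: nitrile.
–C(=O)NH2: carbonyl C bonded to C and to N → amide (the N is not a separate amine).
Distinct types present: alkyl halide, amide, carboxylic acid, ether, nitrile, nitro, thiol.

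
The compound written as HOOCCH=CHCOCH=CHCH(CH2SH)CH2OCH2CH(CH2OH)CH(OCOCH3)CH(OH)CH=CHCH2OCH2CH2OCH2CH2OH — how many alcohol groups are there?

3

–COOH: carbonyl C bonded to –OH and C → carboxylic acid (the –OH is not a separate alcohol).
C=C double bond → alkene.
–C(=O)– with carbon on both sides → ketone.
C=C double bond → alkene.
pendant –CH2SH → thiol.
C–O–C with sp³ carbons on both sides and no adjacent C=O → ether.
pendant –CH2OH on an sp³ backbone C → alcohol.
pendant –OC(=O)CH3: an acyloxy group → ester.
–OH on an sp³ carbon → alcohol (secondary).
C=C double bond → alkene.
C–O–C with sp³ carbons on both sides and no adjacent C=O → ether.
C–O–C with sp³ carbons on both sides and no adjacent C=O → ether.
–OH on an sp³ carbon → alcohol.
Alcohol appears at: CH(CH2OH), CH(OH), CH2OH → 3.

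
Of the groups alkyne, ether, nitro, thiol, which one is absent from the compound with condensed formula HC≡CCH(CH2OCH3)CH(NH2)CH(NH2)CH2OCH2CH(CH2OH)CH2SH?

thiol: present (CH2SH — –SH on an sp³ carbon → thiol).
alkyne: present (HC≡C — C≡C triple bond → alkyne).
ether: present (CH(CH2OCH3) — pendant –CH2OCH3: C–O–C linkage → ether).
nitro: no segment matches this pattern.

nitro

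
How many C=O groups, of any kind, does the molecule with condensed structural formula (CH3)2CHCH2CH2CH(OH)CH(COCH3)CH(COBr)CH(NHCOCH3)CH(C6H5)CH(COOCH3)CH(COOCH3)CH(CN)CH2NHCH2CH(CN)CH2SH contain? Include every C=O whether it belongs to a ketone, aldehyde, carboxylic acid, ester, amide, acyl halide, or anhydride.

CH(COCH3): ketone, 1 C=O (running total 1).
CH(COBr): acyl halide, 1 C=O (running total 2).
CH(NHCOCH3): amide, 1 C=O (running total 3).
CH(COOCH3): ester, 1 C=O (running total 4).
CH(COOCH3): ester, 1 C=O (running total 5).

5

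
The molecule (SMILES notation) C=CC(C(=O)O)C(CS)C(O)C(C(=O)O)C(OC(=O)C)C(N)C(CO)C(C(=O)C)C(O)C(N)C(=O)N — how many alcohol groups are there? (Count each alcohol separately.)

C=C double bond → alkene.
pendant –COOH: carbonyl C bonded to C and –OH → carboxylic acid.
pendant –CH2SH → thiol.
–OH on an sp³ carbon → alcohol (secondary).
pendant –COOH: carbonyl C bonded to C and –OH → carboxylic acid.
pendant –OC(=O)CH3: an acyloxy group → ester.
–NH2 on an sp³ carbon with no adjacent C=O → amine.
pendant –CH2OH on an sp³ backbone C → alcohol.
pendant –COCH3: carbonyl C bonded to two carbons → ketone.
–OH on an sp³ carbon → alcohol (secondary).
–NH2 on an sp³ carbon with no adjacent C=O → amine.
–C(=O)NH2: carbonyl C bonded to C and to N → amide (the N is not a separate amine).
Alcohol appears at: CH(OH), CH(CH2OH), CH(OH) → 3.

3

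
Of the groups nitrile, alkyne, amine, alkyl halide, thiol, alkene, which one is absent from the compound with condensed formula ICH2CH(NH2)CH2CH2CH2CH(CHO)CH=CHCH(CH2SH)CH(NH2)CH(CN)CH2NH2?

alkyl halide: present (ICH2 — halogen on an sp³ carbon → alkyl halide).
amine: present (CH(NH2) — –NH2 on an sp³ carbon with no adjacent C=O → amine).
alkene: present (CH=CH — C=C double bond → alkene).
nitrile: present (CH(CN) — pendant –C≡N: nitrile).
thiol: present (CH(CH2SH) — pendant –CH2SH → thiol).
alkyne: absent. In CH(CN), the triple bond is C≡N, not C≡C, so it is a nitrile.

alkyne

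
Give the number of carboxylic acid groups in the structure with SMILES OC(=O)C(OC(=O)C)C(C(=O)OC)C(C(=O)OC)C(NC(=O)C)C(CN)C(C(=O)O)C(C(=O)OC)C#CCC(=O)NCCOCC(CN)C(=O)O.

3

–COOH: carbonyl C bonded to –OH and C → carboxylic acid (the –OH is not a separate alcohol).
pendant –OC(=O)CH3: an acyloxy group → ester.
pendant –COOCH3: carbonyl C bonded to C and –OCH3 → ester.
pendant –COOCH3: carbonyl C bonded to C and –OCH3 → ester.
pendant –NHC(=O)CH3: N bonded to a carbonyl → amide (not amine).
pendant –CH2NH2: N on sp³ C, no adjacent C=O → amine.
pendant –COOH: carbonyl C bonded to C and –OH → carboxylic acid.
pendant –COOCH3: carbonyl C bonded to C and –OCH3 → ester.
C≡C triple bond → alkyne.
–C(=O)–N– linkage → amide (the N is not an amine).
C–O–C with sp³ carbons on both sides and no adjacent C=O → ether.
pendant –CH2NH2: N on sp³ C, no adjacent C=O → amine.
–COOH: carbonyl C bonded to –OH and C → carboxylic acid (the –OH is not a separate alcohol).
Carboxylic acid appears at: HOOC, CH(COOH), COOH → 3.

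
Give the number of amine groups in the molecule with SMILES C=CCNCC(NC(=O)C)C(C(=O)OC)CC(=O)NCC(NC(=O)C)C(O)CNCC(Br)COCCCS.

2

C=C double bond → alkene.
C–N–C with sp³ carbons and no adjacent C=O → amine (secondary).
pendant –NHC(=O)CH3: N bonded to a carbonyl → amide (not amine).
pendant –COOCH3: carbonyl C bonded to C and –OCH3 → ester.
–C(=O)–N– linkage → amide (the N is not an amine).
pendant –NHC(=O)CH3: N bonded to a carbonyl → amide (not amine).
–OH on an sp³ carbon → alcohol (secondary).
C–N–C with sp³ carbons and no adjacent C=O → amine (secondary).
halogen on an sp³ carbon → alkyl halide.
C–O–C with sp³ carbons on both sides and no adjacent C=O → ether.
–SH on an sp³ carbon → thiol.
Amine appears at: CH2NHCH2, CH2NHCH2 → 2.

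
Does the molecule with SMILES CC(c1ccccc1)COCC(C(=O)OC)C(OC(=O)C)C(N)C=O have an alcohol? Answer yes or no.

no

Working along the chain:
  CH(C6H5): pendant –C6H5: benzene ring → arene.
  CH2OCH2: C–O–C with sp³ carbons on both sides and no adjacent C=O → ether.
  CH(COOCH3): pendant –COOCH3: carbonyl C bonded to C and –OCH3 → ester.
  CH(OCOCH3): pendant –OC(=O)CH3: an acyloxy group → ester.
  CH(NH2): –NH2 on an sp³ carbon with no adjacent C=O → amine.
  CHO: terminal –CHO: carbonyl C bonded to H and C → aldehyde.
The groups actually present are: aldehyde, amine, arene, ester, ether.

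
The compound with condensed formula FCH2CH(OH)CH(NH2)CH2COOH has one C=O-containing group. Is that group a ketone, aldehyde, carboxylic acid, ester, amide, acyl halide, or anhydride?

The carbonyl is in the COOH segment: –COOH: carbonyl C bonded to –OH and C → carboxylic acid (the –OH is not a separate alcohol).

carboxylic acid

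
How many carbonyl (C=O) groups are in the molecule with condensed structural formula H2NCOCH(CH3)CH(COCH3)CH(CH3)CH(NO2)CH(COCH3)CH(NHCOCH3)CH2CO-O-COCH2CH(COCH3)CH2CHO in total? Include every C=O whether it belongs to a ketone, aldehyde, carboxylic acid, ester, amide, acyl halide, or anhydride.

H2NCO: amide, 1 C=O (running total 1).
CH(COCH3): ketone, 1 C=O (running total 2).
CH(COCH3): ketone, 1 C=O (running total 3).
CH(NHCOCH3): amide, 1 C=O (running total 4).
CH2CO-O-COCH2: anhydride, 2 C=O (running total 6).
CH(COCH3): ketone, 1 C=O (running total 7).
CHO: aldehyde, 1 C=O (running total 8).

8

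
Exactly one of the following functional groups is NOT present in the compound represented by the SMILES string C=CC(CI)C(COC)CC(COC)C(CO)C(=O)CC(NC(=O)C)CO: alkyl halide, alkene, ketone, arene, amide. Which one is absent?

arene

ketone: present (CO — –C(=O)– with carbon on both sides → ketone).
amide: present (CH(NHCOCH3) — pendant –NHC(=O)CH3: N bonded to a carbonyl → amide (not amine)).
alkyl halide: present (CH(CH2I) — pendant –CH2X: halogen on sp³ carbon → alkyl halide).
alkene: present (CH2=CH — C=C double bond → alkene).
arene: no segment matches this pattern.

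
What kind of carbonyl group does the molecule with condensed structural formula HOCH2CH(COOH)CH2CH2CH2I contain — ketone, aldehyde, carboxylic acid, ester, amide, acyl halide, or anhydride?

carboxylic acid

The carbonyl is in the CH(COOH) segment: pendant –COOH: carbonyl C bonded to C and –OH → carboxylic acid.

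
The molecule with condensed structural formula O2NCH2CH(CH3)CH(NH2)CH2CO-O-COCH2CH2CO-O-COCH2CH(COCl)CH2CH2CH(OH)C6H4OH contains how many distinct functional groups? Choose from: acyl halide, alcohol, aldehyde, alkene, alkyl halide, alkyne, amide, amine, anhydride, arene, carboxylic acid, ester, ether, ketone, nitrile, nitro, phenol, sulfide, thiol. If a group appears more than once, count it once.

7

–NO2 on carbon → nitro group.
–NH2 on an sp³ carbon with no adjacent C=O → amine.
two acyl groups sharing one oxygen, –C(=O)–O–C(=O)– → anhydride.
two acyl groups sharing one oxygen, –C(=O)–O–C(=O)– → anhydride.
pendant –C(=O)X: carbonyl C bonded to C and halogen → acyl halide.
–OH on an sp³ carbon → alcohol (secondary).
–OH attached directly to an aromatic ring → phenol (not alcohol); the ring itself is an arene.
Distinct types present: acyl halide, alcohol, amine, anhydride, arene, nitro, phenol.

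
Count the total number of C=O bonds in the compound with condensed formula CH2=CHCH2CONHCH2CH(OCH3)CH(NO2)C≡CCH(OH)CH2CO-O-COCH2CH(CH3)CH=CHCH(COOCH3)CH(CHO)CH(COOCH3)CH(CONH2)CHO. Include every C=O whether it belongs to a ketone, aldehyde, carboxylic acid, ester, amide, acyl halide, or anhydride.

CH2CONHCH2: amide, 1 C=O (running total 1).
CH2CO-O-COCH2: anhydride, 2 C=O (running total 3).
CH(COOCH3): ester, 1 C=O (running total 4).
CH(CHO): aldehyde, 1 C=O (running total 5).
CH(COOCH3): ester, 1 C=O (running total 6).
CH(CONH2): amide, 1 C=O (running total 7).
CHO: aldehyde, 1 C=O (running total 8).

8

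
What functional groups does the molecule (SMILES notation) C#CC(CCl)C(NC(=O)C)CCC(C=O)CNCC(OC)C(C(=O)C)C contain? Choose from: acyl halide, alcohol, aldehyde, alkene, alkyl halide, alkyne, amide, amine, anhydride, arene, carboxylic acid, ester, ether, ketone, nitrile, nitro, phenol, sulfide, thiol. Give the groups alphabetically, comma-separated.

C≡C triple bond → alkyne.
pendant –CH2X: halogen on sp³ carbon → alkyl halide.
pendant –NHC(=O)CH3: N bonded to a carbonyl → amide (not amine).
pendant –CHO: carbonyl C bonded to C and H → aldehyde.
C–N–C with sp³ carbons and no adjacent C=O → amine (secondary).
pendant –OCH3: C–O–C with sp³ C, no adjacent C=O → ether.
pendant –COCH3: carbonyl C bonded to two carbons → ketone.

aldehyde, alkyl halide, alkyne, amide, amine, ether, ketone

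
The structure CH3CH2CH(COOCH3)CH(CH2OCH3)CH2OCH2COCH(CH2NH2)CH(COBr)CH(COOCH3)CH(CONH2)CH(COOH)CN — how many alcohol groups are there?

0

Taking each segment in turn:
  CH(COOCH3): pendant –COOCH3: carbonyl C bonded to C and –OCH3 → ester.
  CH(CH2OCH3): pendant –CH2OCH3: C–O–C linkage → ether.
  CH2OCH2: C–O–C with sp³ carbons on both sides and no adjacent C=O → ether.
  CO: –C(=O)– with carbon on both sides → ketone.
  CH(CH2NH2): pendant –CH2NH2: N on sp³ C, no adjacent C=O → amine.
  CH(COBr): pendant –C(=O)X: carbonyl C bonded to C and halogen → acyl halide.
  CH(COOCH3): pendant –COOCH3: carbonyl C bonded to C and –OCH3 → ester.
  CH(CONH2): pendant –CONH2: carbonyl C bonded to C and N → amide.
  CH(COOH): pendant –COOH: carbonyl C bonded to C and –OH → carboxylic acid.
  CN: –C≡N: carbon triple-bonded to nitrogen → nitrile.
No segment is a alcohol: CH(CH2OCH3) is ether, not alcohol; CH2OCH2 is ether, not alcohol; CO is ketone, not alcohol. → 0.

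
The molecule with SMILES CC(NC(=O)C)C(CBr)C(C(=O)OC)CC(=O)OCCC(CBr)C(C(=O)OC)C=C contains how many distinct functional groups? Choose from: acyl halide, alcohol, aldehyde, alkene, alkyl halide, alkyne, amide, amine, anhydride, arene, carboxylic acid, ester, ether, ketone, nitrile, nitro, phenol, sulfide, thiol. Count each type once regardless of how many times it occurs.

pendant –NHC(=O)CH3: N bonded to a carbonyl → amide (not amine).
pendant –CH2X: halogen on sp³ carbon → alkyl halide.
pendant –COOCH3: carbonyl C bonded to C and –OCH3 → ester.
–C(=O)–O–C with C on the carbonyl side → ester.
pendant –CH2X: halogen on sp³ carbon → alkyl halide.
pendant –COOCH3: carbonyl C bonded to C and –OCH3 → ester.
C=C double bond → alkene.
Distinct types present: alkene, alkyl halide, amide, ester.

4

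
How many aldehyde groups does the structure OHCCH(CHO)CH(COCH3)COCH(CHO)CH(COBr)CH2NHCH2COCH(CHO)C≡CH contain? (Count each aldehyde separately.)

4

Taking each segment in turn:
  OHC: terminal –CHO: carbonyl C bonded to H and C → aldehyde.
  CH(CHO): pendant –CHO: carbonyl C bonded to C and H → aldehyde.
  CH(COCH3): pendant –COCH3: carbonyl C bonded to two carbons → ketone.
  CO: –C(=O)– with carbon on both sides → ketone.
  CH(CHO): pendant –CHO: carbonyl C bonded to C and H → aldehyde.
  CH(COBr): pendant –C(=O)X: carbonyl C bonded to C and halogen → acyl halide.
  CH2NHCH2: C–N–C with sp³ carbons and no adjacent C=O → amine (secondary).
  CO: –C(=O)– with carbon on both sides → ketone.
  CH(CHO): pendant –CHO: carbonyl C bonded to C and H → aldehyde.
  C≡CH: C≡C triple bond → alkyne.
Aldehyde appears at: OHC, CH(CHO), CH(CHO), CH(CHO) → 4.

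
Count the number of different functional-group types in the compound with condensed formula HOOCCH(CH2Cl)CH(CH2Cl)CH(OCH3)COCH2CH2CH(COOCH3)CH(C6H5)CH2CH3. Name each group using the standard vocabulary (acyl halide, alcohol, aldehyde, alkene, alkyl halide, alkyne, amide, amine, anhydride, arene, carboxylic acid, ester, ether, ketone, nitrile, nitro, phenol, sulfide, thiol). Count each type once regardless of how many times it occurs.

Reading the structure from left to right:
  HOOC: –COOH: carbonyl C bonded to –OH and C → carboxylic acid (the –OH is not a separate alcohol).
  CH(CH2Cl): pendant –CH2X: halogen on sp³ carbon → alkyl halide.
  CH(CH2Cl): pendant –CH2X: halogen on sp³ carbon → alkyl halide.
  CH(OCH3): pendant –OCH3: C–O–C with sp³ C, no adjacent C=O → ether.
  CO: –C(=O)– with carbon on both sides → ketone.
  CH(COOCH3): pendant –COOCH3: carbonyl C bonded to C and –OCH3 → ester.
  CH(C6H5): pendant –C6H5: benzene ring → arene.
Distinct types present: alkyl halide, arene, carboxylic acid, ester, ether, ketone.

6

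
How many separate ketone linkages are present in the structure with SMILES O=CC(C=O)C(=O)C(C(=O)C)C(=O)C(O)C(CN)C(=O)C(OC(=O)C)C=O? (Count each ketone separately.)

terminal –CHO: carbonyl C bonded to H and C → aldehyde.
pendant –CHO: carbonyl C bonded to C and H → aldehyde.
–C(=O)– with carbon on both sides → ketone.
pendant –COCH3: carbonyl C bonded to two carbons → ketone.
–C(=O)– with carbon on both sides → ketone.
–OH on an sp³ carbon → alcohol (secondary).
pendant –CH2NH2: N on sp³ C, no adjacent C=O → amine.
–C(=O)– with carbon on both sides → ketone.
pendant –OC(=O)CH3: an acyloxy group → ester.
terminal –CHO: carbonyl C bonded to H and C → aldehyde.
Ketone appears at: CO, CH(COCH3), CO, CO → 4.

4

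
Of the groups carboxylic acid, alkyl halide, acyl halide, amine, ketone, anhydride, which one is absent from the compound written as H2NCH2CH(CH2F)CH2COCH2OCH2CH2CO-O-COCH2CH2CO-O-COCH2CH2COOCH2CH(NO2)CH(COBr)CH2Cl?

carboxylic acid

acyl halide: present (CH(COBr) — pendant –C(=O)X: carbonyl C bonded to C and halogen → acyl halide).
alkyl halide: present (CH(CH2F) — pendant –CH2X: halogen on sp³ carbon → alkyl halide).
amine: present (H2NCH2 — –NH2 on an sp³ carbon with no adjacent C=O → amine).
ketone: present (CO — –C(=O)– with carbon on both sides → ketone).
anhydride: present (CH2CO-O-COCH2 — two acyl groups sharing one oxygen, –C(=O)–O–C(=O)– → anhydride).
carboxylic acid: absent. In CH2COOCH2, the acyl oxygen is bonded to carbon (–O–C), not to H, so this is an ester.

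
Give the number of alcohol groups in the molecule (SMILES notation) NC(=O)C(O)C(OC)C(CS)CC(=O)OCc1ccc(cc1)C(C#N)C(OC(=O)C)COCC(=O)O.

1

–C(=O)NH2: carbonyl C bonded to C and to N → amide (the N is not a separate amine).
–OH on an sp³ carbon → alcohol (secondary).
pendant –OCH3: C–O–C with sp³ C, no adjacent C=O → ether.
pendant –CH2SH → thiol.
–C(=O)–O–C with C on the carbonyl side → ester.
para-disubstituted benzene ring → arene.
pendant –C≡N: nitrile.
pendant –OC(=O)CH3: an acyloxy group → ester.
C–O–C with sp³ carbons on both sides and no adjacent C=O → ether.
–COOH: carbonyl C bonded to –OH and C → carboxylic acid (the –OH is not a separate alcohol).
Alcohol appears at: CH(OH) → 1.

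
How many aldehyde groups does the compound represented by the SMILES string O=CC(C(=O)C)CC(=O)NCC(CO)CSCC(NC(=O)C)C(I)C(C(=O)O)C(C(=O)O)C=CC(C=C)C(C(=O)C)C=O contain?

Taking each segment in turn:
  OHC: terminal –CHO: carbonyl C bonded to H and C → aldehyde.
  CH(COCH3): pendant –COCH3: carbonyl C bonded to two carbons → ketone.
  CH2CONHCH2: –C(=O)–N– linkage → amide (the N is not an amine).
  CH(CH2OH): pendant –CH2OH on an sp³ backbone C → alcohol.
  CH2SCH2: C–S–C linkage → sulfide (thioether).
  CH(NHCOCH3): pendant –NHC(=O)CH3: N bonded to a carbonyl → amide (not amine).
  CH(I): halogen on an sp³ carbon → alkyl halide.
  CH(COOH): pendant –COOH: carbonyl C bonded to C and –OH → carboxylic acid.
  CH(COOH): pendant –COOH: carbonyl C bonded to C and –OH → carboxylic acid.
  CH=CH: C=C double bond → alkene.
  CH(CH=CH2): pendant –CH=CH2: C=C double bond → alkene.
  CH(COCH3): pendant –COCH3: carbonyl C bonded to two carbons → ketone.
  CHO: terminal –CHO: carbonyl C bonded to H and C → aldehyde.
Aldehyde appears at: OHC, CHO → 2.

2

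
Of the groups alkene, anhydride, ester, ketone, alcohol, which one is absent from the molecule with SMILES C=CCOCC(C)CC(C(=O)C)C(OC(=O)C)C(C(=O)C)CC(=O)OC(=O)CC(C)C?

alcohol

anhydride: present (CH2CO-O-COCH2 — two acyl groups sharing one oxygen, –C(=O)–O–C(=O)– → anhydride).
ester: present (CH(OCOCH3) — pendant –OC(=O)CH3: an acyloxy group → ester).
alkene: present (CH2=CH — C=C double bond → alkene).
ketone: present (CH(COCH3) — pendant –COCH3: carbonyl C bonded to two carbons → ketone).
alcohol: no segment matches this pattern.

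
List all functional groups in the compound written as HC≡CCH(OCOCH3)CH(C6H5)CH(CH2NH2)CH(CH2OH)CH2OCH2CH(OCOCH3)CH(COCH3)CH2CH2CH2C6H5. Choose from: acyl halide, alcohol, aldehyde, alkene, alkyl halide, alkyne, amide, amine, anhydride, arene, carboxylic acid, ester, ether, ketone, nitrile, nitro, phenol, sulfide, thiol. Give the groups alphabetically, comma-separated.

C≡C triple bond → alkyne.
pendant –OC(=O)CH3: an acyloxy group → ester.
pendant –C6H5: benzene ring → arene.
pendant –CH2NH2: N on sp³ C, no adjacent C=O → amine.
pendant –CH2OH on an sp³ backbone C → alcohol.
C–O–C with sp³ carbons on both sides and no adjacent C=O → ether.
pendant –OC(=O)CH3: an acyloxy group → ester.
pendant –COCH3: carbonyl C bonded to two carbons → ketone.
–C6H5 phenyl ring → arene.

alcohol, alkyne, amine, arene, ester, ether, ketone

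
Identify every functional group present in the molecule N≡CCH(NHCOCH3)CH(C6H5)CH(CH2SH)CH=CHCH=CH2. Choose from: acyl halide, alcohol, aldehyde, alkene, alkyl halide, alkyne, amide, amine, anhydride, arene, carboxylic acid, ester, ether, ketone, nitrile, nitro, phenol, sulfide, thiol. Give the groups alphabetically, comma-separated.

N≡C–: carbon triple-bonded to nitrogen → nitrile.
pendant –NHC(=O)CH3: N bonded to a carbonyl → amide (not amine).
pendant –C6H5: benzene ring → arene.
pendant –CH2SH → thiol.
C=C double bond → alkene.
C=C double bond → alkene.

alkene, amide, arene, nitrile, thiol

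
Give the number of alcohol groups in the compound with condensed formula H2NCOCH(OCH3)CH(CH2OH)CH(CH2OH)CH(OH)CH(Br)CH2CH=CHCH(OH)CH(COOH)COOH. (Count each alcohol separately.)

4

Reading the structure from left to right:
  H2NCO: –C(=O)NH2: carbonyl C bonded to C and to N → amide (the N is not a separate amine).
  CH(OCH3): pendant –OCH3: C–O–C with sp³ C, no adjacent C=O → ether.
  CH(CH2OH): pendant –CH2OH on an sp³ backbone C → alcohol.
  CH(CH2OH): pendant –CH2OH on an sp³ backbone C → alcohol.
  CH(OH): –OH on an sp³ carbon → alcohol (secondary).
  CH(Br): halogen on an sp³ carbon → alkyl halide.
  CH=CH: C=C double bond → alkene.
  CH(OH): –OH on an sp³ carbon → alcohol (secondary).
  CH(COOH): pendant –COOH: carbonyl C bonded to C and –OH → carboxylic acid.
  COOH: –COOH: carbonyl C bonded to –OH and C → carboxylic acid (the –OH is not a separate alcohol).
Alcohol appears at: CH(CH2OH), CH(CH2OH), CH(OH), CH(OH) → 4.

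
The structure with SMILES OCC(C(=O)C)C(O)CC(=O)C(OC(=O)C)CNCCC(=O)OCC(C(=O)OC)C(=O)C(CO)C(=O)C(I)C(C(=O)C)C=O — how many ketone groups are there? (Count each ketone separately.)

Reading the structure from left to right:
  HOCH2: HO– on an sp³ carbon → alcohol.
  CH(COCH3): pendant –COCH3: carbonyl C bonded to two carbons → ketone.
  CH(OH): –OH on an sp³ carbon → alcohol (secondary).
  CO: –C(=O)– with carbon on both sides → ketone.
  CH(OCOCH3): pendant –OC(=O)CH3: an acyloxy group → ester.
  CH2NHCH2: C–N–C with sp³ carbons and no adjacent C=O → amine (secondary).
  CH2COOCH2: –C(=O)–O–C with C on the carbonyl side → ester.
  CH(COOCH3): pendant –COOCH3: carbonyl C bonded to C and –OCH3 → ester.
  CO: –C(=O)– with carbon on both sides → ketone.
  CH(CH2OH): pendant –CH2OH on an sp³ backbone C → alcohol.
  CO: –C(=O)– with carbon on both sides → ketone.
  CH(I): halogen on an sp³ carbon → alkyl halide.
  CH(COCH3): pendant –COCH3: carbonyl C bonded to two carbons → ketone.
  CHO: terminal –CHO: carbonyl C bonded to H and C → aldehyde.
Ketone appears at: CH(COCH3), CO, CO, CO, CH(COCH3) → 5.

5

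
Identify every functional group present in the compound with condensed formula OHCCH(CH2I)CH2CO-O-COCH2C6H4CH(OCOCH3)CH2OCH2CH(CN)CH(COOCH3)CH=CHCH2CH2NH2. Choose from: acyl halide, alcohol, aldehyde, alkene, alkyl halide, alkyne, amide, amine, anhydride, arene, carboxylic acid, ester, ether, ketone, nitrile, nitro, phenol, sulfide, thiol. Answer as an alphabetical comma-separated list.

terminal –CHO: carbonyl C bonded to H and C → aldehyde.
pendant –CH2X: halogen on sp³ carbon → alkyl halide.
two acyl groups sharing one oxygen, –C(=O)–O–C(=O)– → anhydride.
para-disubstituted benzene ring → arene.
pendant –OC(=O)CH3: an acyloxy group → ester.
C–O–C with sp³ carbons on both sides and no adjacent C=O → ether.
pendant –C≡N: nitrile.
pendant –COOCH3: carbonyl C bonded to C and –OCH3 → ester.
C=C double bond → alkene.
–NH2 on an sp³ carbon with no adjacent C=O → amine.

aldehyde, alkene, alkyl halide, amine, anhydride, arene, ester, ether, nitrile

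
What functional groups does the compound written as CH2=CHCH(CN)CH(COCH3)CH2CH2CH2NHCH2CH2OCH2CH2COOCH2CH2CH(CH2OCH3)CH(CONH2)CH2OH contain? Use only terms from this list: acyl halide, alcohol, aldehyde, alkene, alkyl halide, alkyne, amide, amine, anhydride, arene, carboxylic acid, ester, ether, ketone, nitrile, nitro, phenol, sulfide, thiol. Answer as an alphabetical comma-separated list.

Reading the structure from left to right:
  CH2=CH: C=C double bond → alkene.
  CH(CN): pendant –C≡N: nitrile.
  CH(COCH3): pendant –COCH3: carbonyl C bonded to two carbons → ketone.
  CH2NHCH2: C–N–C with sp³ carbons and no adjacent C=O → amine (secondary).
  CH2OCH2: C–O–C with sp³ carbons on both sides and no adjacent C=O → ether.
  CH2COOCH2: –C(=O)–O–C with C on the carbonyl side → ester.
  CH(CH2OCH3): pendant –CH2OCH3: C–O–C linkage → ether.
  CH(CONH2): pendant –CONH2: carbonyl C bonded to C and N → amide.
  CH2OH: –OH on an sp³ carbon → alcohol.

alcohol, alkene, amide, amine, ester, ether, ketone, nitrile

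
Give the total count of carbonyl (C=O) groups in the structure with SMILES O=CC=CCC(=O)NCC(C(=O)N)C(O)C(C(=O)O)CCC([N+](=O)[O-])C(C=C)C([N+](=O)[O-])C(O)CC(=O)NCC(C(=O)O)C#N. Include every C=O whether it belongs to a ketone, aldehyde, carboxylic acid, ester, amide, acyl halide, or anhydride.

OHC: aldehyde, 1 C=O (running total 1).
CH2CONHCH2: amide, 1 C=O (running total 2).
CH(CONH2): amide, 1 C=O (running total 3).
CH(COOH): carboxylic acid, 1 C=O (running total 4).
CH2CONHCH2: amide, 1 C=O (running total 5).
CH(COOH): carboxylic acid, 1 C=O (running total 6).

6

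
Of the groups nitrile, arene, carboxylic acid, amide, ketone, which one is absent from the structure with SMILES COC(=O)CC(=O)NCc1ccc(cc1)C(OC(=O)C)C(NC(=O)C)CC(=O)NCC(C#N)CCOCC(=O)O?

ketone

nitrile: present (CH(CN) — pendant –C≡N: nitrile).
carboxylic acid: present (COOH — –COOH: carbonyl C bonded to –OH and C → carboxylic acid (the –OH is not a separate alcohol)).
amide: present (CH2CONHCH2 — –C(=O)–N– linkage → amide (the N is not an amine)).
arene: present (C6H4 — para-disubstituted benzene ring → arene).
ketone: absent. In each of CH3OOC and CH(OCOCH3), the C=O is bonded to an –O–C group, which defines an ester, not a ketone. In each of CH2CONHCH2 and CH(NHCOCH3), the C=O is bonded to nitrogen, which defines an amide, not a ketone. In COOH, the C=O bears an –OH, making it a carboxylic acid rather than a ketone.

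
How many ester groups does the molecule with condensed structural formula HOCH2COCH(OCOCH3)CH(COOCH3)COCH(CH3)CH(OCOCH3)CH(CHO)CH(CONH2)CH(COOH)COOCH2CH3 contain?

4

Taking each segment in turn:
  HOCH2: HO– on an sp³ carbon → alcohol.
  CO: –C(=O)– with carbon on both sides → ketone.
  CH(OCOCH3): pendant –OC(=O)CH3: an acyloxy group → ester.
  CH(COOCH3): pendant –COOCH3: carbonyl C bonded to C and –OCH3 → ester.
  CO: –C(=O)– with carbon on both sides → ketone.
  CH(OCOCH3): pendant –OC(=O)CH3: an acyloxy group → ester.
  CH(CHO): pendant –CHO: carbonyl C bonded to C and H → aldehyde.
  CH(CONH2): pendant –CONH2: carbonyl C bonded to C and N → amide.
  CH(COOH): pendant –COOH: carbonyl C bonded to C and –OH → carboxylic acid.
  COOCH2CH3: –C(=O)OCH2CH3: carbonyl C bonded to C and to –OEt → ester.
Ester appears at: CH(OCOCH3), CH(COOCH3), CH(OCOCH3), COOCH2CH3 → 4.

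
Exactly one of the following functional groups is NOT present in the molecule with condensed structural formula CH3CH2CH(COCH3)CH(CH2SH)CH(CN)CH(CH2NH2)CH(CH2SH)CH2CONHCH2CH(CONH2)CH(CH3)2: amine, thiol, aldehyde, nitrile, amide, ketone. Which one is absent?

amide: present (CH2CONHCH2 — –C(=O)–N– linkage → amide (the N is not an amine)).
thiol: present (CH(CH2SH) — pendant –CH2SH → thiol).
ketone: present (CH(COCH3) — pendant –COCH3: carbonyl C bonded to two carbons → ketone).
nitrile: present (CH(CN) — pendant –C≡N: nitrile).
amine: present (CH(CH2NH2) — pendant –CH2NH2: N on sp³ C, no adjacent C=O → amine).
aldehyde: absent. In CH(COCH3), the carbonyl carbon is bonded to two carbons, so it is a ketone, not an aldehyde.

aldehyde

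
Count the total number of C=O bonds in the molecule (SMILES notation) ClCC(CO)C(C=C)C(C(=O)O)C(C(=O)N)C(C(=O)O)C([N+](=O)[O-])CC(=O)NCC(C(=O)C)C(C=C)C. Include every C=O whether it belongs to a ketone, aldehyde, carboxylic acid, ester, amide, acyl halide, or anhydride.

CH(COOH): carboxylic acid, 1 C=O (running total 1).
CH(CONH2): amide, 1 C=O (running total 2).
CH(COOH): carboxylic acid, 1 C=O (running total 3).
CH2CONHCH2: amide, 1 C=O (running total 4).
CH(COCH3): ketone, 1 C=O (running total 5).

5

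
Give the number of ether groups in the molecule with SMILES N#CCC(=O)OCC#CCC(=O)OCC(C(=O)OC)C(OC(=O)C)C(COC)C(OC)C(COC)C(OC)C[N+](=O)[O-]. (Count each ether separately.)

Reading the structure from left to right:
  N≡C: N≡C–: carbon triple-bonded to nitrogen → nitrile.
  CH2COOCH2: –C(=O)–O–C with C on the carbonyl side → ester.
  C≡C: C≡C triple bond → alkyne.
  CH2COOCH2: –C(=O)–O–C with C on the carbonyl side → ester.
  CH(COOCH3): pendant –COOCH3: carbonyl C bonded to C and –OCH3 → ester.
  CH(OCOCH3): pendant –OC(=O)CH3: an acyloxy group → ester.
  CH(CH2OCH3): pendant –CH2OCH3: C–O–C linkage → ether.
  CH(OCH3): pendant –OCH3: C–O–C with sp³ C, no adjacent C=O → ether.
  CH(CH2OCH3): pendant –CH2OCH3: C–O–C linkage → ether.
  CH(OCH3): pendant –OCH3: C–O–C with sp³ C, no adjacent C=O → ether.
  CH2NO2: –NO2 on carbon → nitro group.
Ether appears at: CH(CH2OCH3), CH(OCH3), CH(CH2OCH3), CH(OCH3) → 4.

4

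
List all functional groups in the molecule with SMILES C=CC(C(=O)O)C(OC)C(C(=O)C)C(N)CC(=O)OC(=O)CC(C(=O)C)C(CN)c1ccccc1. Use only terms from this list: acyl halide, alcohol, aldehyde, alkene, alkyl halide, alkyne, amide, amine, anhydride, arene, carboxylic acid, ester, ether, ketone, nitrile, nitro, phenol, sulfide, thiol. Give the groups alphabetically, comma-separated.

alkene, amine, anhydride, arene, carboxylic acid, ether, ketone

Reading the structure from left to right:
  CH2=CH: C=C double bond → alkene.
  CH(COOH): pendant –COOH: carbonyl C bonded to C and –OH → carboxylic acid.
  CH(OCH3): pendant –OCH3: C–O–C with sp³ C, no adjacent C=O → ether.
  CH(COCH3): pendant –COCH3: carbonyl C bonded to two carbons → ketone.
  CH(NH2): –NH2 on an sp³ carbon with no adjacent C=O → amine.
  CH2CO-O-COCH2: two acyl groups sharing one oxygen, –C(=O)–O–C(=O)– → anhydride.
  CH(COCH3): pendant –COCH3: carbonyl C bonded to two carbons → ketone.
  CH(CH2NH2): pendant –CH2NH2: N on sp³ C, no adjacent C=O → amine.
  C6H5: –C6H5 phenyl ring → arene.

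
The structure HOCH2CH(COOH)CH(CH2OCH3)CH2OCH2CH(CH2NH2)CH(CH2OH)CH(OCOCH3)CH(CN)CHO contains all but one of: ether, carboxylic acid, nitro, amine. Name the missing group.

nitro

ether: present (CH(CH2OCH3) — pendant –CH2OCH3: C–O–C linkage → ether).
amine: present (CH(CH2NH2) — pendant –CH2NH2: N on sp³ C, no adjacent C=O → amine).
carboxylic acid: present (CH(COOH) — pendant –COOH: carbonyl C bonded to C and –OH → carboxylic acid).
nitro: no segment matches this pattern.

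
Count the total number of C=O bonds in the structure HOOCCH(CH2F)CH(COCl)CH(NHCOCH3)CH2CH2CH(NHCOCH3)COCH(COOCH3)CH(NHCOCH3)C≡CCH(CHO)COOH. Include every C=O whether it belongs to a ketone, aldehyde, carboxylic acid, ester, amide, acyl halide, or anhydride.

9

HOOC: carboxylic acid, 1 C=O (running total 1).
CH(COCl): acyl halide, 1 C=O (running total 2).
CH(NHCOCH3): amide, 1 C=O (running total 3).
CH(NHCOCH3): amide, 1 C=O (running total 4).
CO: ketone, 1 C=O (running total 5).
CH(COOCH3): ester, 1 C=O (running total 6).
CH(NHCOCH3): amide, 1 C=O (running total 7).
CH(CHO): aldehyde, 1 C=O (running total 8).
COOH: carboxylic acid, 1 C=O (running total 9).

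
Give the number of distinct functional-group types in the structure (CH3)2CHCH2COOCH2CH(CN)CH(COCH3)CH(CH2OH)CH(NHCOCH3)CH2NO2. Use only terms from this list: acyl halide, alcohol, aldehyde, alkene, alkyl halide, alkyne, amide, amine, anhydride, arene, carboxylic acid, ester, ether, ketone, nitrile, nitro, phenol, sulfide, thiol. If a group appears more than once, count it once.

Working along the chain:
  CH2COOCH2: –C(=O)–O–C with C on the carbonyl side → ester.
  CH(CN): pendant –C≡N: nitrile.
  CH(COCH3): pendant –COCH3: carbonyl C bonded to two carbons → ketone.
  CH(CH2OH): pendant –CH2OH on an sp³ backbone C → alcohol.
  CH(NHCOCH3): pendant –NHC(=O)CH3: N bonded to a carbonyl → amide (not amine).
  CH2NO2: –NO2 on carbon → nitro group.
Distinct types present: alcohol, amide, ester, ketone, nitrile, nitro.

6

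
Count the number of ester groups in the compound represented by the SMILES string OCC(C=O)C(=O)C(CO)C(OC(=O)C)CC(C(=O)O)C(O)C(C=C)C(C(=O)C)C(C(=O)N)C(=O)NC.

1

Taking each segment in turn:
  HOCH2: HO– on an sp³ carbon → alcohol.
  CH(CHO): pendant –CHO: carbonyl C bonded to C and H → aldehyde.
  CO: –C(=O)– with carbon on both sides → ketone.
  CH(CH2OH): pendant –CH2OH on an sp³ backbone C → alcohol.
  CH(OCOCH3): pendant –OC(=O)CH3: an acyloxy group → ester.
  CH(COOH): pendant –COOH: carbonyl C bonded to C and –OH → carboxylic acid.
  CH(OH): –OH on an sp³ carbon → alcohol (secondary).
  CH(CH=CH2): pendant –CH=CH2: C=C double bond → alkene.
  CH(COCH3): pendant –COCH3: carbonyl C bonded to two carbons → ketone.
  CH(CONH2): pendant –CONH2: carbonyl C bonded to C and N → amide.
  CONHCH3: –C(=O)NHCH3: carbonyl C bonded to C and to N → amide (the N is not an amine).
Ester appears at: CH(OCOCH3) → 1.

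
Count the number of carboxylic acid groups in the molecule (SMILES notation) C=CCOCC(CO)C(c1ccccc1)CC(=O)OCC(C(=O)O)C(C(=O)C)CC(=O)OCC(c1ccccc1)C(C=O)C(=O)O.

2

Taking each segment in turn:
  CH2=CH: C=C double bond → alkene.
  CH2OCH2: C–O–C with sp³ carbons on both sides and no adjacent C=O → ether.
  CH(CH2OH): pendant –CH2OH on an sp³ backbone C → alcohol.
  CH(C6H5): pendant –C6H5: benzene ring → arene.
  CH2COOCH2: –C(=O)–O–C with C on the carbonyl side → ester.
  CH(COOH): pendant –COOH: carbonyl C bonded to C and –OH → carboxylic acid.
  CH(COCH3): pendant –COCH3: carbonyl C bonded to two carbons → ketone.
  CH2COOCH2: –C(=O)–O–C with C on the carbonyl side → ester.
  CH(C6H5): pendant –C6H5: benzene ring → arene.
  CH(CHO): pendant –CHO: carbonyl C bonded to C and H → aldehyde.
  COOH: –COOH: carbonyl C bonded to –OH and C → carboxylic acid (the –OH is not a separate alcohol).
Carboxylic acid appears at: CH(COOH), COOH → 2.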